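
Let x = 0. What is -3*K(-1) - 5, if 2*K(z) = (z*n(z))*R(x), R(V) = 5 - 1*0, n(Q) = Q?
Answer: -25/2 ≈ -12.500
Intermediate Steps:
R(V) = 5 (R(V) = 5 + 0 = 5)
K(z) = 5*z²/2 (K(z) = ((z*z)*5)/2 = (z²*5)/2 = (5*z²)/2 = 5*z²/2)
-3*K(-1) - 5 = -15*(-1)²/2 - 5 = -15/2 - 5 = -25/2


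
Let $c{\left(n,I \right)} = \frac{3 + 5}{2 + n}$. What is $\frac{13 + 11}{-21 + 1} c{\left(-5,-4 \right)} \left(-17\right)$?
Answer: $- \frac{272}{5} \approx -54.4$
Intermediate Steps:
$c{\left(n,I \right)} = \frac{8}{2 + n}$
$\frac{13 + 11}{-21 + 1} c{\left(-5,-4 \right)} \left(-17\right) = \frac{13 + 11}{-21 + 1} \frac{8}{2 - 5} \left(-17\right) = \frac{24}{-20} \frac{8}{-3} \left(-17\right) = 24 \left(- \frac{1}{20}\right) 8 \left(- \frac{1}{3}\right) \left(-17\right) = \left(- \frac{6}{5}\right) \left(- \frac{8}{3}\right) \left(-17\right) = \frac{16}{5} \left(-17\right) = - \frac{272}{5}$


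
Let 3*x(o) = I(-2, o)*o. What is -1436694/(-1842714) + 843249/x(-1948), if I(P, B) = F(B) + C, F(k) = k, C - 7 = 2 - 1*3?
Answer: 1682772767077/1161836090904 ≈ 1.4484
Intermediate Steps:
C = 6 (C = 7 + (2 - 1*3) = 7 + (2 - 3) = 7 - 1 = 6)
I(P, B) = 6 + B (I(P, B) = B + 6 = 6 + B)
x(o) = o*(6 + o)/3 (x(o) = ((6 + o)*o)/3 = (o*(6 + o))/3 = o*(6 + o)/3)
-1436694/(-1842714) + 843249/x(-1948) = -1436694/(-1842714) + 843249/(((⅓)*(-1948)*(6 - 1948))) = -1436694*(-1/1842714) + 843249/(((⅓)*(-1948)*(-1942))) = 239449/307119 + 843249/(3783016/3) = 239449/307119 + 843249*(3/3783016) = 239449/307119 + 2529747/3783016 = 1682772767077/1161836090904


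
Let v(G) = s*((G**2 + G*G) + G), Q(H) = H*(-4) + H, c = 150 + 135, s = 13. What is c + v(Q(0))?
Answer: 285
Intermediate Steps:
c = 285
Q(H) = -3*H (Q(H) = -4*H + H = -3*H)
v(G) = 13*G + 26*G**2 (v(G) = 13*((G**2 + G*G) + G) = 13*((G**2 + G**2) + G) = 13*(2*G**2 + G) = 13*(G + 2*G**2) = 13*G + 26*G**2)
c + v(Q(0)) = 285 + 13*(-3*0)*(1 + 2*(-3*0)) = 285 + 13*0*(1 + 2*0) = 285 + 13*0*(1 + 0) = 285 + 13*0*1 = 285 + 0 = 285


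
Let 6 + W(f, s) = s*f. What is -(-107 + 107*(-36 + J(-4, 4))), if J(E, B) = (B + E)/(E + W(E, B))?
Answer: 3959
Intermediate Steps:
W(f, s) = -6 + f*s (W(f, s) = -6 + s*f = -6 + f*s)
J(E, B) = (B + E)/(-6 + E + B*E) (J(E, B) = (B + E)/(E + (-6 + E*B)) = (B + E)/(E + (-6 + B*E)) = (B + E)/(-6 + E + B*E))
-(-107 + 107*(-36 + J(-4, 4))) = -(-107 + 107*(-36 + (4 - 4)/(-6 - 4 + 4*(-4)))) = -(-107 + 107*(-36 + 0/(-6 - 4 - 16))) = -(-107 + 107*(-36 + 0/(-26))) = -(-107 + 107*(-36 - 1/26*0)) = -(-107 + 107*(-36 + 0)) = -(-107 + 107*(-36)) = -(-107 - 3852) = -1*(-3959) = 3959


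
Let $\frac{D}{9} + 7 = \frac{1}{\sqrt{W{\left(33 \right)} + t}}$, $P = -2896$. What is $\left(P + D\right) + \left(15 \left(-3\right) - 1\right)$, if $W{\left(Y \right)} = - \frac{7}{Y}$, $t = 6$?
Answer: $-3005 + \frac{9 \sqrt{6303}}{191} \approx -3001.3$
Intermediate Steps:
$D = -63 + \frac{9 \sqrt{6303}}{191}$ ($D = -63 + \frac{9}{\sqrt{- \frac{7}{33} + 6}} = -63 + \frac{9}{\sqrt{\frac{191}{33}}} = -63 + \frac{9}{\frac{1}{33} \sqrt{6303}} = -63 + 9 \frac{\sqrt{6303}}{191} = -63 + \frac{9 \sqrt{6303}}{191} \approx -59.259$)
$\left(P + D\right) + \left(15 \left(-3\right) - 1\right) = \left(-2896 - \left(63 - \frac{9 \sqrt{6303}}{191}\right)\right) + \left(15 \left(-3\right) - 1\right) = \left(-2959 + \frac{9 \sqrt{6303}}{191}\right) - 46 = -3005 + \frac{9 \sqrt{6303}}{191}$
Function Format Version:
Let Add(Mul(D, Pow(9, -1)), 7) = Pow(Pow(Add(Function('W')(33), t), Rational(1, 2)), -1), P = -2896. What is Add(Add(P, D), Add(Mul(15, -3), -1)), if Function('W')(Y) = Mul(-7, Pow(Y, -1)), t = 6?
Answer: Add(-3005, Mul(Rational(9, 191), Pow(6303, Rational(1, 2)))) ≈ -3001.3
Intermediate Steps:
D = Add(-63, Mul(Rational(9, 191), Pow(6303, Rational(1, 2)))) (D = Add(-63, Mul(9, Pow(Pow(Add(Mul(-7, Pow(33, -1)), 6), Rational(1, 2)), -1))) = Add(-63, Mul(9, Pow(Pow(Add(Mul(-7, Rational(1, 33)), 6), Rational(1, 2)), -1))) = Add(-63, Mul(9, Pow(Pow(Add(Rational(-7, 33), 6), Rational(1, 2)), -1))) = Add(-63, Mul(9, Pow(Pow(Rational(191, 33), Rational(1, 2)), -1))) = Add(-63, Mul(9, Pow(Mul(Rational(1, 33), Pow(6303, Rational(1, 2))), -1))) = Add(-63, Mul(9, Mul(Rational(1, 191), Pow(6303, Rational(1, 2))))) = Add(-63, Mul(Rational(9, 191), Pow(6303, Rational(1, 2)))) ≈ -59.259)
Add(Add(P, D), Add(Mul(15, -3), -1)) = Add(Add(-2896, Add(-63, Mul(Rational(9, 191), Pow(6303, Rational(1, 2))))), Add(Mul(15, -3), -1)) = Add(Add(-2959, Mul(Rational(9, 191), Pow(6303, Rational(1, 2)))), Add(-45, -1)) = Add(Add(-2959, Mul(Rational(9, 191), Pow(6303, Rational(1, 2)))), -46) = Add(-3005, Mul(Rational(9, 191), Pow(6303, Rational(1, 2))))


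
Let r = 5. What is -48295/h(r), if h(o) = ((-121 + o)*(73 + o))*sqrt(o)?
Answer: 743*sqrt(5)/696 ≈ 2.3871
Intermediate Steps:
h(o) = sqrt(o)*(-121 + o)*(73 + o)
-48295/h(r) = -48295*sqrt(5)/(5*(-8833 + 5**2 - 48*5)) = -48295*sqrt(5)/(5*(-8833 + 25 - 240)) = -48295*(-sqrt(5)/45240) = -(-743)*sqrt(5)/696 = 743*sqrt(5)/696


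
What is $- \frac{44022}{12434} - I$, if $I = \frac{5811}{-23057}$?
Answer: $- \frac{471380640}{143345369} \approx -3.2884$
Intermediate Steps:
$I = - \frac{5811}{23057}$ ($I = 5811 \left(- \frac{1}{23057}\right) = - \frac{5811}{23057} \approx -0.25203$)
$- \frac{44022}{12434} - I = - \frac{44022}{12434} - - \frac{5811}{23057} = \left(-44022\right) \frac{1}{12434} + \frac{5811}{23057} = - \frac{22011}{6217} + \frac{5811}{23057} = - \frac{471380640}{143345369}$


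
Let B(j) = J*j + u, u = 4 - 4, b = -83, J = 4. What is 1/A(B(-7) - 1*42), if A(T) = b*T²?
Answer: -1/406700 ≈ -2.4588e-6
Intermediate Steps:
u = 0
B(j) = 4*j (B(j) = 4*j + 0 = 4*j)
A(T) = -83*T²
1/A(B(-7) - 1*42) = 1/(-83*(4*(-7) - 1*42)²) = 1/(-83*(-28 - 42)²) = 1/(-83*(-70)²) = 1/(-83*4900) = 1/(-406700) = -1/406700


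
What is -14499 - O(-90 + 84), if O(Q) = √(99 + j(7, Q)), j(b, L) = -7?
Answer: -14499 - 2*√23 ≈ -14509.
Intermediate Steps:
O(Q) = 2*√23 (O(Q) = √(99 - 7) = √92 = 2*√23)
-14499 - O(-90 + 84) = -14499 - 2*√23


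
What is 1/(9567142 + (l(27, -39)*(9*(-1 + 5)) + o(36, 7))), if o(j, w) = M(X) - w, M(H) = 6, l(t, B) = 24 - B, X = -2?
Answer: 1/9569409 ≈ 1.0450e-7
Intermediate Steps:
o(j, w) = 6 - w
1/(9567142 + (l(27, -39)*(9*(-1 + 5)) + o(36, 7))) = 1/(9567142 + ((24 - 1*(-39))*(9*(-1 + 5)) + (6 - 1*7))) = 1/(9567142 + ((24 + 39)*(9*4) + (6 - 7))) = 1/(9567142 + (63*36 - 1)) = 1/(9567142 + (2268 - 1)) = 1/(9567142 + 2267) = 1/9569409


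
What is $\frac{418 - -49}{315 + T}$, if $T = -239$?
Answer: $\frac{467}{76} \approx 6.1447$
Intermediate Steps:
$\frac{418 - -49}{315 + T} = \frac{418 - -49}{315 - 239} = \frac{418 + \left(-95 + 144\right)}{76} = \left(418 + 49\right) \frac{1}{76} = 467 \cdot \frac{1}{76} = \frac{467}{76}$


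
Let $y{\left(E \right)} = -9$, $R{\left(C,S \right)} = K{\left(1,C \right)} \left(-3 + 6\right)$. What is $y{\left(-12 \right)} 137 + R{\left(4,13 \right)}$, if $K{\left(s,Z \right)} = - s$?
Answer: $-1236$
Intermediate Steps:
$R{\left(C,S \right)} = -3$ ($R{\left(C,S \right)} = \left(-1\right) 1 \left(-3 + 6\right) = \left(-1\right) 3 = -3$)
$y{\left(-12 \right)} 137 + R{\left(4,13 \right)} = \left(-9\right) 137 - 3 = -1233 - 3 = -1236$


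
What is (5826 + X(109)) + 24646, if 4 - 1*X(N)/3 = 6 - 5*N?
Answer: 32101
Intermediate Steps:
X(N) = -6 + 15*N (X(N) = 12 - 3*(6 - 5*N) = 12 + (-18 + 15*N) = -6 + 15*N)
(5826 + X(109)) + 24646 = (5826 + (-6 + 15*109)) + 24646 = (5826 + (-6 + 1635)) + 24646 = (5826 + 1629) + 24646 = 7455 + 24646 = 32101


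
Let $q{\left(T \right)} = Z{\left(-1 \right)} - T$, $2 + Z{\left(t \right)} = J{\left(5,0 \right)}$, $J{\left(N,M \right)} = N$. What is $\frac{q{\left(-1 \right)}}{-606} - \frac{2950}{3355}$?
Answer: $- \frac{180112}{203313} \approx -0.88589$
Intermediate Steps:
$Z{\left(t \right)} = 3$ ($Z{\left(t \right)} = -2 + 5 = 3$)
$q{\left(T \right)} = 3 - T$
$\frac{q{\left(-1 \right)}}{-606} - \frac{2950}{3355} = \frac{3 - -1}{-606} - \frac{2950}{3355} = \left(3 + 1\right) \left(- \frac{1}{606}\right) - \frac{590}{671} = 4 \left(- \frac{1}{606}\right) - \frac{590}{671} = - \frac{2}{303} - \frac{590}{671} = - \frac{180112}{203313}$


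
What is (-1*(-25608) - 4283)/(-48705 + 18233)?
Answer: -21325/30472 ≈ -0.69982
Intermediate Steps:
(-1*(-25608) - 4283)/(-48705 + 18233) = (25608 - 4283)/(-30472) = 21325*(-1/30472) = -21325/30472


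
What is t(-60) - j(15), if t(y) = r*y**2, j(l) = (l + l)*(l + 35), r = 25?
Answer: 88500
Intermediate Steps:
j(l) = 2*l*(35 + l) (j(l) = (2*l)*(35 + l) = 2*l*(35 + l))
t(y) = 25*y**2
t(-60) - j(15) = 25*(-60)**2 - 2*15*(35 + 15) = 25*3600 - 2*15*50 = 90000 - 1*1500 = 90000 - 1500 = 88500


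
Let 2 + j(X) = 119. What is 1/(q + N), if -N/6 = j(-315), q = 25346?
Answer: 1/24644 ≈ 4.0578e-5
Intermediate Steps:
j(X) = 117 (j(X) = -2 + 119 = 117)
N = -702 (N = -6*117 = -702)
1/(q + N) = 1/(25346 - 702) = 1/24644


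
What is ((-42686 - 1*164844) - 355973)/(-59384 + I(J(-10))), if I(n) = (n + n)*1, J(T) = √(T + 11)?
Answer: 563503/59382 ≈ 9.4895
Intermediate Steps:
J(T) = √(11 + T)
I(n) = 2*n (I(n) = (2*n)*1 = 2*n)
((-42686 - 1*164844) - 355973)/(-59384 + I(J(-10))) = ((-42686 - 1*164844) - 355973)/(-59384 + 2*√(11 - 10)) = ((-42686 - 164844) - 355973)/(-59384 + 2*√1) = (-207530 - 355973)/(-59384 + 2*1) = -563503/(-59384 + 2) = -563503/(-59382) = -563503*(-1/59382) = 563503/59382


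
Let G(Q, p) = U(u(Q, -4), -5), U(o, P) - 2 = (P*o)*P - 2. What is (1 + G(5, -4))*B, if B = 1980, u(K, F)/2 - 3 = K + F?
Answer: 397980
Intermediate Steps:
u(K, F) = 6 + 2*F + 2*K (u(K, F) = 6 + 2*(K + F) = 6 + 2*(F + K) = 6 + (2*F + 2*K) = 6 + 2*F + 2*K)
U(o, P) = o*P**2 (U(o, P) = 2 + ((P*o)*P - 2) = 2 + (o*P**2 - 2) = 2 + (-2 + o*P**2) = o*P**2)
G(Q, p) = -50 + 50*Q (G(Q, p) = (6 + 2*(-4) + 2*Q)*(-5)**2 = (6 - 8 + 2*Q)*25 = (-2 + 2*Q)*25 = -50 + 50*Q)
(1 + G(5, -4))*B = (1 + (-50 + 50*5))*1980 = (1 + (-50 + 250))*1980 = (1 + 200)*1980 = 201*1980 = 397980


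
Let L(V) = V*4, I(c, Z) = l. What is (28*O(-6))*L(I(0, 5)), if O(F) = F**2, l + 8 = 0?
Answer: -32256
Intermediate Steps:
l = -8 (l = -8 + 0 = -8)
I(c, Z) = -8
L(V) = 4*V
(28*O(-6))*L(I(0, 5)) = (28*(-6)**2)*(4*(-8)) = (28*36)*(-32) = 1008*(-32) = -32256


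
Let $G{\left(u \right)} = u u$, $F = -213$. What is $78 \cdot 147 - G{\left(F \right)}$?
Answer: $-33903$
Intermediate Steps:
$G{\left(u \right)} = u^{2}$
$78 \cdot 147 - G{\left(F \right)} = 78 \cdot 147 - \left(-213\right)^{2} = 11466 - 45369 = -33903$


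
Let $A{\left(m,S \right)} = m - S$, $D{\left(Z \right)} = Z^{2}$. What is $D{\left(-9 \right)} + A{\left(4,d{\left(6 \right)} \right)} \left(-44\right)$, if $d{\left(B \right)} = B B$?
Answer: $1489$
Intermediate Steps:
$d{\left(B \right)} = B^{2}$
$D{\left(-9 \right)} + A{\left(4,d{\left(6 \right)} \right)} \left(-44\right) = \left(-9\right)^{2} + \left(4 - 6^{2}\right) \left(-44\right) = 81 + \left(4 - 36\right) \left(-44\right) = 81 - -1408 = 81 + 1408 = 1489$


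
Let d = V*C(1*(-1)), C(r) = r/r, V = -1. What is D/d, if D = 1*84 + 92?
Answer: -176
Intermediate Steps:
C(r) = 1
D = 176 (D = 84 + 92 = 176)
d = -1 (d = -1*1 = -1)
D/d = 176/(-1) = 176*(-1) = -176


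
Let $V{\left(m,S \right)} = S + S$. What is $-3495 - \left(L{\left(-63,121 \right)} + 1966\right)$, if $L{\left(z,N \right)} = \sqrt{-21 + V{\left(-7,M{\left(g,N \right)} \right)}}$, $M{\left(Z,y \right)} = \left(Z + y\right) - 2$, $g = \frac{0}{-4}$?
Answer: $-5461 - \sqrt{217} \approx -5475.7$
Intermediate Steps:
$g = 0$ ($g = 0 \left(- \frac{1}{4}\right) = 0$)
$M{\left(Z,y \right)} = -2 + Z + y$
$V{\left(m,S \right)} = 2 S$
$L{\left(z,N \right)} = \sqrt{-25 + 2 N}$ ($L{\left(z,N \right)} = \sqrt{-21 + 2 \left(-2 + 0 + N\right)} = \sqrt{-21 + 2 \left(-2 + N\right)} = \sqrt{-21 + \left(-4 + 2 N\right)} = \sqrt{-25 + 2 N}$)
$-3495 - \left(L{\left(-63,121 \right)} + 1966\right) = -3495 - \left(\sqrt{-25 + 2 \cdot 121} + 1966\right) = -3495 - \left(\sqrt{-25 + 242} + 1966\right) = -3495 - \left(\sqrt{217} + 1966\right) = -3495 - \left(1966 + \sqrt{217}\right) = -5461 - \sqrt{217}$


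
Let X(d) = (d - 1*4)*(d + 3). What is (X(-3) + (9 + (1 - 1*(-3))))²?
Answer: 169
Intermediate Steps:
X(d) = (-4 + d)*(3 + d) (X(d) = (d - 4)*(3 + d) = (-4 + d)*(3 + d))
(X(-3) + (9 + (1 - 1*(-3))))² = ((-12 + (-3)² - 1*(-3)) + (9 + (1 - 1*(-3))))² = ((-12 + 9 + 3) + (9 + (1 + 3)))² = (0 + (9 + 4))² = (0 + 13)² = 13² = 169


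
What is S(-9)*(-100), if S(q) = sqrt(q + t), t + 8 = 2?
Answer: -100*I*sqrt(15) ≈ -387.3*I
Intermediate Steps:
t = -6 (t = -8 + 2 = -6)
S(q) = sqrt(-6 + q) (S(q) = sqrt(q - 6) = sqrt(-6 + q))
S(-9)*(-100) = sqrt(-6 - 9)*(-100) = sqrt(-15)*(-100) = (I*sqrt(15))*(-100) = -100*I*sqrt(15)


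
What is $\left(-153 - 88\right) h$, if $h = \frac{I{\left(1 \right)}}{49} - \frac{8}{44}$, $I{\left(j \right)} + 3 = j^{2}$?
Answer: $\frac{28920}{539} \approx 53.655$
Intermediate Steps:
$I{\left(j \right)} = -3 + j^{2}$
$h = - \frac{120}{539}$ ($h = \frac{-3 + 1^{2}}{49} - \frac{8}{44} = \left(-3 + 1\right) \frac{1}{49} - \frac{2}{11} = \left(-2\right) \frac{1}{49} - \frac{2}{11} = - \frac{2}{49} - \frac{2}{11} = - \frac{120}{539} \approx -0.22263$)
$\left(-153 - 88\right) h = \left(-153 - 88\right) \left(- \frac{120}{539}\right) = \left(-241\right) \left(- \frac{120}{539}\right) = \frac{28920}{539}$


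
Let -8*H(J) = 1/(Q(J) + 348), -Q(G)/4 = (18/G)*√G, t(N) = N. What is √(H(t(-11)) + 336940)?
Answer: √6*√((10318450549 + 194077440*I*√11)/(319 + 6*I*√11))/24 ≈ 580.46 + 1.9227e-8*I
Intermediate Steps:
Q(G) = -72/√G (Q(G) = -4*18/G*√G = -72/√G)
H(J) = -1/(8*(348 - 72/√J)) (H(J) = -1/(8*(-72/√J + 348)) = -1/(8*(348 - 72/√J)))
√(H(t(-11)) + 336940) = √(-√(-11)/(-576 + 2784*√(-11)) + 336940) = √(-I*√11/(-576 + 2784*(I*√11)) + 336940) = √(-I*√11/(-576 + 2784*I*√11) + 336940) = √(336940 - I*√11/(-576 + 2784*I*√11))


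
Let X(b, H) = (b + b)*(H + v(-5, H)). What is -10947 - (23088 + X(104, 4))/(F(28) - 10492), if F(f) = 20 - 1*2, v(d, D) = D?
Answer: -57317063/5237 ≈ -10945.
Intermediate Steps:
F(f) = 18 (F(f) = 20 - 2 = 18)
X(b, H) = 4*H*b (X(b, H) = (b + b)*(H + H) = (2*b)*(2*H) = 4*H*b)
-10947 - (23088 + X(104, 4))/(F(28) - 10492) = -10947 - (23088 + 4*4*104)/(18 - 10492) = -10947 - (23088 + 1664)/(-10474) = -10947 - 24752*(-1)/10474 = -10947 - 1*(-12376/5237) = -10947 + 12376/5237 = -57317063/5237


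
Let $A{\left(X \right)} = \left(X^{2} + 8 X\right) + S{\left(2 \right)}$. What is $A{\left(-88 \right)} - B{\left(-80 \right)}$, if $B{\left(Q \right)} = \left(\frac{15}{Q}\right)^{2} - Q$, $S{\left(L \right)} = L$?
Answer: $\frac{1782263}{256} \approx 6962.0$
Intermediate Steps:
$A{\left(X \right)} = 2 + X^{2} + 8 X$ ($A{\left(X \right)} = \left(X^{2} + 8 X\right) + 2 = 2 + X^{2} + 8 X$)
$B{\left(Q \right)} = - Q + \frac{225}{Q^{2}}$ ($B{\left(Q \right)} = \frac{225}{Q^{2}} - Q = - Q + \frac{225}{Q^{2}}$)
$A{\left(-88 \right)} - B{\left(-80 \right)} = \left(2 + \left(-88\right)^{2} + 8 \left(-88\right)\right) - \left(\left(-1\right) \left(-80\right) + \frac{225}{6400}\right) = \left(2 + 7744 - 704\right) - \left(80 + 225 \cdot \frac{1}{6400}\right) = 7042 - \left(80 + \frac{9}{256}\right) = 7042 - \frac{20489}{256} = \frac{1782263}{256}$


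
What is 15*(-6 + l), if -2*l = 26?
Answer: -285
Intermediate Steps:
l = -13 (l = -½*26 = -13)
15*(-6 + l) = 15*(-6 - 13) = 15*(-19) = -285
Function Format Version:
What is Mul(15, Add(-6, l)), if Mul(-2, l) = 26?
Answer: -285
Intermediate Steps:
l = -13 (l = Mul(Rational(-1, 2), 26) = -13)
Mul(15, Add(-6, l)) = Mul(15, Add(-6, -13)) = Mul(15, -19) = -285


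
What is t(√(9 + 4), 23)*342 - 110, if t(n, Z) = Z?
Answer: 7756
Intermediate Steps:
t(√(9 + 4), 23)*342 - 110 = 23*342 - 110 = 7866 - 110 = 7756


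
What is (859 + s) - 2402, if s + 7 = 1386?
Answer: -164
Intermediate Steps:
s = 1379 (s = -7 + 1386 = 1379)
(859 + s) - 2402 = (859 + 1379) - 2402 = 2238 - 2402 = -164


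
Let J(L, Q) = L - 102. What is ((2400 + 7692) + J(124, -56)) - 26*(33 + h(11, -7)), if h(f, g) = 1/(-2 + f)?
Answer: 83278/9 ≈ 9253.1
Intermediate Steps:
J(L, Q) = -102 + L
((2400 + 7692) + J(124, -56)) - 26*(33 + h(11, -7)) = ((2400 + 7692) + (-102 + 124)) - 26*(33 + 1/(-2 + 11)) = (10092 + 22) - 26*(33 + 1/9) = 10114 - 26*(33 + 1/9) = 10114 - 26*298/9 = 10114 - 7748/9 = 83278/9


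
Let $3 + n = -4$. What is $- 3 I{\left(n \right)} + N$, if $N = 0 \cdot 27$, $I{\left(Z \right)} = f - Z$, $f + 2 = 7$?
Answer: $-36$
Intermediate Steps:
$n = -7$ ($n = -3 - 4 = -7$)
$f = 5$ ($f = -2 + 7 = 5$)
$I{\left(Z \right)} = 5 - Z$
$N = 0$
$- 3 I{\left(n \right)} + N = - 3 \left(5 - -7\right) + 0 = - 3 \left(5 + 7\right) + 0 = \left(-3\right) 12 + 0 = -36 + 0 = -36$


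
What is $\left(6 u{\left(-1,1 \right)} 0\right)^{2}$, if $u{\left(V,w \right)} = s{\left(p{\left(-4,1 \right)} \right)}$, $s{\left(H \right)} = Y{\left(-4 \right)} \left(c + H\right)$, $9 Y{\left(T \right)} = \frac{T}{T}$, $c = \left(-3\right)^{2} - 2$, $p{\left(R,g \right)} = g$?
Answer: $0$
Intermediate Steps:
$c = 7$ ($c = 9 - 2 = 7$)
$Y{\left(T \right)} = \frac{1}{9}$ ($Y{\left(T \right)} = \frac{T \frac{1}{T}}{9} = \frac{1}{9} \cdot 1 = \frac{1}{9}$)
$s{\left(H \right)} = \frac{7}{9} + \frac{H}{9}$ ($s{\left(H \right)} = \frac{7 + H}{9} = \frac{7}{9} + \frac{H}{9}$)
$u{\left(V,w \right)} = \frac{8}{9}$ ($u{\left(V,w \right)} = \frac{7}{9} + \frac{1}{9} \cdot 1 = \frac{7}{9} + \frac{1}{9} = \frac{8}{9}$)
$\left(6 u{\left(-1,1 \right)} 0\right)^{2} = \left(6 \cdot \frac{8}{9} \cdot 0\right)^{2} = \left(\frac{16}{3} \cdot 0\right)^{2} = 0^{2} = 0$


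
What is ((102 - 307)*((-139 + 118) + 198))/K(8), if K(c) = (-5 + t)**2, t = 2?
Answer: -12095/3 ≈ -4031.7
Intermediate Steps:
K(c) = 9 (K(c) = (-5 + 2)**2 = (-3)**2 = 9)
((102 - 307)*((-139 + 118) + 198))/K(8) = ((102 - 307)*((-139 + 118) + 198))/9 = -205*(-21 + 198)*(1/9) = -205*177*(1/9) = -36285*1/9 = -12095/3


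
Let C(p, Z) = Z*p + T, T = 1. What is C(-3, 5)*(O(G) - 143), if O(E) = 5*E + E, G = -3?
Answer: 2254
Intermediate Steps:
C(p, Z) = 1 + Z*p (C(p, Z) = Z*p + 1 = 1 + Z*p)
O(E) = 6*E
C(-3, 5)*(O(G) - 143) = (1 + 5*(-3))*(6*(-3) - 143) = (1 - 15)*(-18 - 143) = -14*(-161) = 2254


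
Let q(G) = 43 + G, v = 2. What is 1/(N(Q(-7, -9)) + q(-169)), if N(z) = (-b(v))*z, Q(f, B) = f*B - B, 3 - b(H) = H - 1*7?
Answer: -1/702 ≈ -0.0014245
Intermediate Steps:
b(H) = 10 - H (b(H) = 3 - (H - 1*7) = 3 - (H - 7) = 3 - (-7 + H) = 3 + (7 - H) = 10 - H)
Q(f, B) = -B + B*f (Q(f, B) = B*f - B = -B + B*f)
N(z) = -8*z (N(z) = (-(10 - 1*2))*z = (-(10 - 2))*z = (-1*8)*z = -8*z)
1/(N(Q(-7, -9)) + q(-169)) = 1/(-(-72)*(-1 - 7) + (43 - 169)) = 1/(-(-72)*(-8) - 126) = 1/(-8*72 - 126) = 1/(-576 - 126) = 1/(-702) = -1/702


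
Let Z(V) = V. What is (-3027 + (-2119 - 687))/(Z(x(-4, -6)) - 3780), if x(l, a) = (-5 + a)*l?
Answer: 5833/3736 ≈ 1.5613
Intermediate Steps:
x(l, a) = l*(-5 + a)
(-3027 + (-2119 - 687))/(Z(x(-4, -6)) - 3780) = (-3027 + (-2119 - 687))/(-4*(-5 - 6) - 3780) = (-3027 - 2806)/(-4*(-11) - 3780) = -5833/(44 - 3780) = -5833/(-3736) = -5833*(-1/3736) = 5833/3736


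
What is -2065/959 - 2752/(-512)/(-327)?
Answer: -777611/358392 ≈ -2.1697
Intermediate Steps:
-2065/959 - 2752/(-512)/(-327) = -2065*1/959 - 2752*(-1/512)*(-1/327) = -295/137 + (43/8)*(-1/327) = -295/137 - 43/2616 = -777611/358392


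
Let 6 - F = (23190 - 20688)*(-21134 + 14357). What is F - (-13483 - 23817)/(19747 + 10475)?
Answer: 256223041310/15111 ≈ 1.6956e+7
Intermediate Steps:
F = 16956060 (F = 6 - (23190 - 20688)*(-21134 + 14357) = 6 - 2502*(-6777) = 6 - 1*(-16956054) = 6 + 16956054 = 16956060)
F - (-13483 - 23817)/(19747 + 10475) = 16956060 - (-13483 - 23817)/(19747 + 10475) = 16956060 - (-37300)/30222 = 16956060 - 1*(-18650/15111) = 16956060 + 18650/15111 = 256223041310/15111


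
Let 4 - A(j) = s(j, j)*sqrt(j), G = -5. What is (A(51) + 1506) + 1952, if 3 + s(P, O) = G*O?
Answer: 3462 + 258*sqrt(51) ≈ 5304.5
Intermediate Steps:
s(P, O) = -3 - 5*O
A(j) = 4 - sqrt(j)*(-3 - 5*j) (A(j) = 4 - (-3 - 5*j)*sqrt(j) = 4 - sqrt(j)*(-3 - 5*j))
(A(51) + 1506) + 1952 = ((4 + sqrt(51)*(3 + 5*51)) + 1506) + 1952 = ((4 + sqrt(51)*(3 + 255)) + 1506) + 1952 = ((4 + sqrt(51)*258) + 1506) + 1952 = ((4 + 258*sqrt(51)) + 1506) + 1952 = (1510 + 258*sqrt(51)) + 1952 = 3462 + 258*sqrt(51)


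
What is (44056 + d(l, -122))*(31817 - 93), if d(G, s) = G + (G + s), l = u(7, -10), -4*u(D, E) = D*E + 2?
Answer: 1394840832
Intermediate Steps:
u(D, E) = -½ - D*E/4 (u(D, E) = -(D*E + 2)/4 = -(2 + D*E)/4 = -½ - D*E/4)
l = 17 (l = -½ - ¼*7*(-10) = -½ + 35/2 = 17)
d(G, s) = s + 2*G
(44056 + d(l, -122))*(31817 - 93) = (44056 + (-122 + 2*17))*(31817 - 93) = (44056 + (-122 + 34))*31724 = (44056 - 88)*31724 = 43968*31724 = 1394840832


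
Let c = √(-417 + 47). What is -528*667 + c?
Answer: -352176 + I*√370 ≈ -3.5218e+5 + 19.235*I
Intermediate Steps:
c = I*√370 (c = √(-370) = I*√370 ≈ 19.235*I)
-528*667 + c = -528*667 + I*√370 = -352176 + I*√370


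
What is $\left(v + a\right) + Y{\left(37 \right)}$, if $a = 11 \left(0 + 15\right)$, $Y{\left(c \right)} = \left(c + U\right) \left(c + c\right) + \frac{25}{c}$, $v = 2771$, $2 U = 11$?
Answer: $\frac{225022}{37} \approx 6081.7$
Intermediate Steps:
$U = \frac{11}{2}$ ($U = \frac{1}{2} \cdot 11 = \frac{11}{2} \approx 5.5$)
$Y{\left(c \right)} = \frac{25}{c} + 2 c \left(\frac{11}{2} + c\right)$ ($Y{\left(c \right)} = \left(c + \frac{11}{2}\right) \left(c + c\right) + \frac{25}{c} = \left(\frac{11}{2} + c\right) 2 c + \frac{25}{c} = 2 c \left(\frac{11}{2} + c\right) + \frac{25}{c} = \frac{25}{c} + 2 c \left(\frac{11}{2} + c\right)$)
$a = 165$ ($a = 11 \cdot 15 = 165$)
$\left(v + a\right) + Y{\left(37 \right)} = \left(2771 + 165\right) + \frac{25 + 37^{2} \left(11 + 2 \cdot 37\right)}{37} = 2936 + \frac{25 + 1369 \left(11 + 74\right)}{37} = 2936 + \frac{25 + 1369 \cdot 85}{37} = 2936 + \frac{25 + 116365}{37} = 2936 + \frac{1}{37} \cdot 116390 = 2936 + \frac{116390}{37} = \frac{225022}{37}$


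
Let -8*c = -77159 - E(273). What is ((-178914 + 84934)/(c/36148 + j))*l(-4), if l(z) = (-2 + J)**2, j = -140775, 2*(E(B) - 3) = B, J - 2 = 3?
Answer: 489195221760/81419600603 ≈ 6.0083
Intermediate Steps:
J = 5 (J = 2 + 3 = 5)
E(B) = 3 + B/2
c = 154597/16 (c = -(-77159 - (3 + (1/2)*273))/8 = -(-77159 - (3 + 273/2))/8 = -(-77159 - 1*279/2)/8 = -(-77159 - 279/2)/8 = -1/8*(-154597/2) = 154597/16 ≈ 9662.3)
l(z) = 9 (l(z) = (-2 + 5)**2 = 3**2 = 9)
((-178914 + 84934)/(c/36148 + j))*l(-4) = ((-178914 + 84934)/((154597/16)/36148 - 140775))*9 = -93980/((154597/16)*(1/36148) - 140775)*9 = -93980/(154597/578368 - 140775)*9 = -93980/(-81419600603/578368)*9 = -93980*(-578368/81419600603)*9 = (54355024640/81419600603)*9 = 489195221760/81419600603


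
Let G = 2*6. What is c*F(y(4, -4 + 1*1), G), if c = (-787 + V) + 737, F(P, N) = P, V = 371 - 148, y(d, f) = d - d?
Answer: 0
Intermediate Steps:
y(d, f) = 0
G = 12
V = 223
c = 173 (c = (-787 + 223) + 737 = -564 + 737 = 173)
c*F(y(4, -4 + 1*1), G) = 173*0 = 0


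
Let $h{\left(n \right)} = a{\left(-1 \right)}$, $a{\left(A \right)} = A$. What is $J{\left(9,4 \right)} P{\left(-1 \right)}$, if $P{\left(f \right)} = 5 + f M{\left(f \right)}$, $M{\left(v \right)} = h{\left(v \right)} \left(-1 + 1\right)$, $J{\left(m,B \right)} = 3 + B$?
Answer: $35$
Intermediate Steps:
$h{\left(n \right)} = -1$
$M{\left(v \right)} = 0$ ($M{\left(v \right)} = - (-1 + 1) = \left(-1\right) 0 = 0$)
$P{\left(f \right)} = 5$ ($P{\left(f \right)} = 5 + f 0 = 5 + 0 = 5$)
$J{\left(9,4 \right)} P{\left(-1 \right)} = \left(3 + 4\right) 5 = 7 \cdot 5 = 35$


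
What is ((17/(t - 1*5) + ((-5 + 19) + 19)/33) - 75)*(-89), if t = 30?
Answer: 163137/25 ≈ 6525.5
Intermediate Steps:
((17/(t - 1*5) + ((-5 + 19) + 19)/33) - 75)*(-89) = ((17/(30 - 1*5) + ((-5 + 19) + 19)/33) - 75)*(-89) = ((17/(30 - 5) + (14 + 19)*(1/33)) - 75)*(-89) = ((17/25 + 33*(1/33)) - 75)*(-89) = ((17*(1/25) + 1) - 75)*(-89) = ((17/25 + 1) - 75)*(-89) = (42/25 - 75)*(-89) = -1833/25*(-89) = 163137/25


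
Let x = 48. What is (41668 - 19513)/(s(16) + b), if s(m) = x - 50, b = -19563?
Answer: -633/559 ≈ -1.1324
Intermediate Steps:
s(m) = -2 (s(m) = 48 - 50 = -2)
(41668 - 19513)/(s(16) + b) = (41668 - 19513)/(-2 - 19563) = 22155/(-19565) = 22155*(-1/19565) = -633/559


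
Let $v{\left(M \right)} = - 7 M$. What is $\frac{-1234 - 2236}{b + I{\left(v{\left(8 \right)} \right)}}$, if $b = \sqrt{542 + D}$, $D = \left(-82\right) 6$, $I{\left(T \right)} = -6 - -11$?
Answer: $694 - 694 \sqrt{2} \approx -287.46$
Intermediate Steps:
$I{\left(T \right)} = 5$ ($I{\left(T \right)} = -6 + 11 = 5$)
$D = -492$
$b = 5 \sqrt{2}$ ($b = \sqrt{542 - 492} = \sqrt{50} = 5 \sqrt{2} \approx 7.0711$)
$\frac{-1234 - 2236}{b + I{\left(v{\left(8 \right)} \right)}} = \frac{-1234 - 2236}{5 \sqrt{2} + 5} = - \frac{3470}{5 + 5 \sqrt{2}}$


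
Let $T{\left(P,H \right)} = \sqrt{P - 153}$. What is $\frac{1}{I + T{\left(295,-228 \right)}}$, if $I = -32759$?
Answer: $- \frac{32759}{1073151939} - \frac{\sqrt{142}}{1073151939} \approx -3.0537 \cdot 10^{-5}$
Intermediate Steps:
$T{\left(P,H \right)} = \sqrt{-153 + P}$
$\frac{1}{I + T{\left(295,-228 \right)}} = \frac{1}{-32759 + \sqrt{-153 + 295}} = \frac{1}{-32759 + \sqrt{142}}$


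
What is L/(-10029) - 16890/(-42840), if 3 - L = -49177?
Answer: -7175857/1591268 ≈ -4.5095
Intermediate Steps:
L = 49180 (L = 3 - 1*(-49177) = 3 + 49177 = 49180)
L/(-10029) - 16890/(-42840) = 49180/(-10029) - 16890/(-42840) = 49180*(-1/10029) - 16890*(-1/42840) = -49180/10029 + 563/1428 = -7175857/1591268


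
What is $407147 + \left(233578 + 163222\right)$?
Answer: $803947$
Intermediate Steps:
$407147 + \left(233578 + 163222\right) = 407147 + 396800 = 803947$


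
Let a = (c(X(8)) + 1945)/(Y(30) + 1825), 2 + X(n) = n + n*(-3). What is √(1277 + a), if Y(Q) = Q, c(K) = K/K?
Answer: √89750995/265 ≈ 35.750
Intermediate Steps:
X(n) = -2 - 2*n (X(n) = -2 + (n + n*(-3)) = -2 + (n - 3*n) = -2 - 2*n)
c(K) = 1
a = 278/265 (a = (1 + 1945)/(30 + 1825) = 1946/1855 = 1946*(1/1855) = 278/265 ≈ 1.0491)
√(1277 + a) = √(1277 + 278/265) = √(338683/265) = √89750995/265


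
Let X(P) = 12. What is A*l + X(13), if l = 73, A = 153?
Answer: 11181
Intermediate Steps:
A*l + X(13) = 153*73 + 12 = 11169 + 12 = 11181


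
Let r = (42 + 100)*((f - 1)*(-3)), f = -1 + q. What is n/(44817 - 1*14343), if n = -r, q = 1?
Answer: -71/5079 ≈ -0.013979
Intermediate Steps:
f = 0 (f = -1 + 1 = 0)
r = 426 (r = (42 + 100)*((0 - 1)*(-3)) = 142*(-1*(-3)) = 142*3 = 426)
n = -426 (n = -1*426 = -426)
n/(44817 - 1*14343) = -426/(44817 - 1*14343) = -426/(44817 - 14343) = -426/30474 = -426*1/30474 = -71/5079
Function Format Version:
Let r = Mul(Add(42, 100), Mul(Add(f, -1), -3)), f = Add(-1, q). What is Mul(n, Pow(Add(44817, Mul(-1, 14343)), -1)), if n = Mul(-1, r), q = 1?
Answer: Rational(-71, 5079) ≈ -0.013979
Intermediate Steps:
f = 0 (f = Add(-1, 1) = 0)
r = 426 (r = Mul(Add(42, 100), Mul(Add(0, -1), -3)) = Mul(142, Mul(-1, -3)) = Mul(142, 3) = 426)
n = -426 (n = Mul(-1, 426) = -426)
Mul(n, Pow(Add(44817, Mul(-1, 14343)), -1)) = Mul(-426, Pow(Add(44817, Mul(-1, 14343)), -1)) = Mul(-426, Pow(Add(44817, -14343), -1)) = Mul(-426, Pow(30474, -1)) = Mul(-426, Rational(1, 30474)) = Rational(-71, 5079)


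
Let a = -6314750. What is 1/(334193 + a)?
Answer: -1/5980557 ≈ -1.6721e-7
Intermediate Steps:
1/(334193 + a) = 1/(334193 - 6314750) = 1/(-5980557) = -1/5980557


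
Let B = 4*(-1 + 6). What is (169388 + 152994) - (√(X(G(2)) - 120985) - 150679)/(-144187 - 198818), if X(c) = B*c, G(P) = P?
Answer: 110578487231/343005 + I*√120945/343005 ≈ 3.2238e+5 + 0.0010139*I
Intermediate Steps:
B = 20 (B = 4*5 = 20)
X(c) = 20*c
(169388 + 152994) - (√(X(G(2)) - 120985) - 150679)/(-144187 - 198818) = (169388 + 152994) - (√(20*2 - 120985) - 150679)/(-144187 - 198818) = 322382 - (√(40 - 120985) - 150679)/(-343005) = 322382 - (√(-120945) - 150679)*(-1)/343005 = 322382 - (I*√120945 - 150679)*(-1)/343005 = 322382 - (-150679 + I*√120945)*(-1)/343005 = 322382 - (150679/343005 - I*√120945/343005) = 322382 + (-150679/343005 + I*√120945/343005) = 110578487231/343005 + I*√120945/343005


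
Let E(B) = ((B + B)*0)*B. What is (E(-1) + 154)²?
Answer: 23716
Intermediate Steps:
E(B) = 0 (E(B) = ((2*B)*0)*B = 0*B = 0)
(E(-1) + 154)² = (0 + 154)² = 154² = 23716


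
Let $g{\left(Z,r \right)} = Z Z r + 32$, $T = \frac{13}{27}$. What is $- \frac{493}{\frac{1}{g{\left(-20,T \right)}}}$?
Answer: $- \frac{2989552}{27} \approx -1.1072 \cdot 10^{5}$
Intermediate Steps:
$T = \frac{13}{27}$ ($T = 13 \cdot \frac{1}{27} = \frac{13}{27} \approx 0.48148$)
$g{\left(Z,r \right)} = 32 + r Z^{2}$ ($g{\left(Z,r \right)} = Z^{2} r + 32 = r Z^{2} + 32 = 32 + r Z^{2}$)
$- \frac{493}{\frac{1}{g{\left(-20,T \right)}}} = - \frac{493}{\frac{1}{32 + \frac{13 \left(-20\right)^{2}}{27}}} = - \frac{493}{\frac{1}{32 + \frac{13}{27} \cdot 400}} = - \frac{493}{\frac{1}{32 + \frac{5200}{27}}} = - \frac{493}{\frac{1}{\frac{6064}{27}}} = - \frac{493}{\frac{27}{6064}} = \left(-493\right) \frac{6064}{27} = - \frac{2989552}{27}$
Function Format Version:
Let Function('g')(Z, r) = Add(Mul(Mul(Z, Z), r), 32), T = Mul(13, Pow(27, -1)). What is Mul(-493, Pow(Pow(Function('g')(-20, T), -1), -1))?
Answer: Rational(-2989552, 27) ≈ -1.1072e+5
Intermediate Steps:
T = Rational(13, 27) (T = Mul(13, Rational(1, 27)) = Rational(13, 27) ≈ 0.48148)
Function('g')(Z, r) = Add(32, Mul(r, Pow(Z, 2))) (Function('g')(Z, r) = Add(Mul(Pow(Z, 2), r), 32) = Add(Mul(r, Pow(Z, 2)), 32) = Add(32, Mul(r, Pow(Z, 2))))
Mul(-493, Pow(Pow(Function('g')(-20, T), -1), -1)) = Mul(-493, Pow(Pow(Add(32, Mul(Rational(13, 27), Pow(-20, 2))), -1), -1)) = Mul(-493, Pow(Pow(Add(32, Mul(Rational(13, 27), 400)), -1), -1)) = Mul(-493, Pow(Pow(Add(32, Rational(5200, 27)), -1), -1)) = Mul(-493, Pow(Pow(Rational(6064, 27), -1), -1)) = Mul(-493, Pow(Rational(27, 6064), -1)) = Mul(-493, Rational(6064, 27)) = Rational(-2989552, 27)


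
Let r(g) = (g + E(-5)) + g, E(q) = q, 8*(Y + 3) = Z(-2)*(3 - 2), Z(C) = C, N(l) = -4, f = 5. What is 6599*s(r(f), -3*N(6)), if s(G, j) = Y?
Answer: -85787/4 ≈ -21447.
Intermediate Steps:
Y = -13/4 (Y = -3 + (-2*(3 - 2))/8 = -3 + (-2*1)/8 = -3 + (⅛)*(-2) = -3 - ¼ = -13/4 ≈ -3.2500)
r(g) = -5 + 2*g (r(g) = (g - 5) + g = (-5 + g) + g = -5 + 2*g)
s(G, j) = -13/4
6599*s(r(f), -3*N(6)) = 6599*(-13/4) = -85787/4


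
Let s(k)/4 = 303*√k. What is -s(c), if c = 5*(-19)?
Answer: -1212*I*√95 ≈ -11813.0*I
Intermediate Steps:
c = -95
s(k) = 1212*√k (s(k) = 4*(303*√k) = 1212*√k)
-s(c) = -1212*√(-95) = -1212*I*√95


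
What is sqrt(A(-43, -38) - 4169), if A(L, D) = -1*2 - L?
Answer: 4*I*sqrt(258) ≈ 64.25*I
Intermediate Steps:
A(L, D) = -2 - L
sqrt(A(-43, -38) - 4169) = sqrt((-2 - 1*(-43)) - 4169) = sqrt((-2 + 43) - 4169) = sqrt(41 - 4169) = sqrt(-4128) = 4*I*sqrt(258)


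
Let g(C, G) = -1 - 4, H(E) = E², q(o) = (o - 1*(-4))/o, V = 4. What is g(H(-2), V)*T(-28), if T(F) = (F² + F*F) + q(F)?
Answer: -54910/7 ≈ -7844.3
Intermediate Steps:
q(o) = (4 + o)/o (q(o) = (o + 4)/o = (4 + o)/o)
g(C, G) = -5
T(F) = 2*F² + (4 + F)/F (T(F) = (F² + F*F) + (4 + F)/F = (F² + F²) + (4 + F)/F = 2*F² + (4 + F)/F)
g(H(-2), V)*T(-28) = -5*(4 - 28 + 2*(-28)³)/(-28) = -(-5)*(4 - 28 + 2*(-21952))/28 = -(-5)*(4 - 28 - 43904)/28 = -(-5)*(-43928)/28 = -5*10982/7 = -54910/7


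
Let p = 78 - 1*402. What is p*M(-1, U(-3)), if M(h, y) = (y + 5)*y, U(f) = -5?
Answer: 0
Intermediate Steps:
M(h, y) = y*(5 + y) (M(h, y) = (5 + y)*y = y*(5 + y))
p = -324 (p = 78 - 402 = -324)
p*M(-1, U(-3)) = -(-1620)*(5 - 5) = -(-1620)*0 = -324*0 = 0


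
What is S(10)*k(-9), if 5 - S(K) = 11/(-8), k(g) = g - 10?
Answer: -969/8 ≈ -121.13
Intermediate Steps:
k(g) = -10 + g
S(K) = 51/8 (S(K) = 5 - 11/(-8) = 5 - 11*(-1)/8 = 5 - 1*(-11/8) = 5 + 11/8 = 51/8)
S(10)*k(-9) = 51*(-10 - 9)/8 = (51/8)*(-19) = -969/8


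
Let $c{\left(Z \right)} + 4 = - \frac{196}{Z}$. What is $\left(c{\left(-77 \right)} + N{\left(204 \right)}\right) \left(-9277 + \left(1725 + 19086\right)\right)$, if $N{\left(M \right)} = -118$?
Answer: $- \frac{15155676}{11} \approx -1.3778 \cdot 10^{6}$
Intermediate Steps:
$c{\left(Z \right)} = -4 - \frac{196}{Z}$
$\left(c{\left(-77 \right)} + N{\left(204 \right)}\right) \left(-9277 + \left(1725 + 19086\right)\right) = \left(\left(-4 - \frac{196}{-77}\right) - 118\right) \left(-9277 + \left(1725 + 19086\right)\right) = \left(\left(-4 - - \frac{28}{11}\right) - 118\right) \left(-9277 + 20811\right) = \left(\left(-4 + \frac{28}{11}\right) - 118\right) 11534 = \left(- \frac{16}{11} - 118\right) 11534 = \left(- \frac{1314}{11}\right) 11534 = - \frac{15155676}{11}$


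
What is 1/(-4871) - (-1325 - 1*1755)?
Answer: 15002679/4871 ≈ 3080.0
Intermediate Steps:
1/(-4871) - (-1325 - 1*1755) = -1/4871 - (-1325 - 1755) = -1/4871 - 1*(-3080) = -1/4871 + 3080 = 15002679/4871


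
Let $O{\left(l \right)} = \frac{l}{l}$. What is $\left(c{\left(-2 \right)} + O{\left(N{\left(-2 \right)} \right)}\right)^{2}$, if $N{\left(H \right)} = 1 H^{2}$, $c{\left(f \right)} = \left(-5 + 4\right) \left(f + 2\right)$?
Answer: $1$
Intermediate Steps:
$c{\left(f \right)} = -2 - f$ ($c{\left(f \right)} = - (2 + f) = -2 - f$)
$N{\left(H \right)} = H^{2}$
$O{\left(l \right)} = 1$
$\left(c{\left(-2 \right)} + O{\left(N{\left(-2 \right)} \right)}\right)^{2} = \left(\left(-2 - -2\right) + 1\right)^{2} = \left(\left(-2 + 2\right) + 1\right)^{2} = \left(0 + 1\right)^{2} = 1^{2} = 1$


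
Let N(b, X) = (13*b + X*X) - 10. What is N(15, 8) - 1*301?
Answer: -52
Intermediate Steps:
N(b, X) = -10 + X² + 13*b (N(b, X) = (13*b + X²) - 10 = (X² + 13*b) - 10 = -10 + X² + 13*b)
N(15, 8) - 1*301 = (-10 + 8² + 13*15) - 1*301 = (-10 + 64 + 195) - 301 = 249 - 301 = -52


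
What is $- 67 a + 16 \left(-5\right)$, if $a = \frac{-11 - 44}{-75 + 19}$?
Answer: $- \frac{8165}{56} \approx -145.8$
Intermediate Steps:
$a = \frac{55}{56}$ ($a = - \frac{55}{-56} = \left(-55\right) \left(- \frac{1}{56}\right) = \frac{55}{56} \approx 0.98214$)
$- 67 a + 16 \left(-5\right) = \left(-67\right) \frac{55}{56} + 16 \left(-5\right) = - \frac{3685}{56} - 80 = - \frac{8165}{56}$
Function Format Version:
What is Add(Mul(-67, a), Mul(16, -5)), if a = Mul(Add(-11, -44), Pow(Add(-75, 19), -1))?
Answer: Rational(-8165, 56) ≈ -145.80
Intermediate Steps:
a = Rational(55, 56) (a = Mul(-55, Pow(-56, -1)) = Mul(-55, Rational(-1, 56)) = Rational(55, 56) ≈ 0.98214)
Add(Mul(-67, a), Mul(16, -5)) = Add(Mul(-67, Rational(55, 56)), Mul(16, -5)) = Add(Rational(-3685, 56), -80) = Rational(-8165, 56)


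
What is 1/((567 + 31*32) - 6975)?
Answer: -1/5416 ≈ -0.00018464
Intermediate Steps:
1/((567 + 31*32) - 6975) = 1/((567 + 992) - 6975) = 1/(1559 - 6975) = 1/(-5416) = -1/5416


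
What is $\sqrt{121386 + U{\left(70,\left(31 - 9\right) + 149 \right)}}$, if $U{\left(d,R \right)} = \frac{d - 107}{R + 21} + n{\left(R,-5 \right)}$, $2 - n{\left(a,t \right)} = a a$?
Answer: $\frac{\sqrt{53076561}}{24} \approx 303.56$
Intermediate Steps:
$n{\left(a,t \right)} = 2 - a^{2}$ ($n{\left(a,t \right)} = 2 - a a = 2 - a^{2}$)
$U{\left(d,R \right)} = 2 - R^{2} + \frac{-107 + d}{21 + R}$ ($U{\left(d,R \right)} = \frac{d - 107}{R + 21} - \left(-2 + R^{2}\right) = \frac{-107 + d}{21 + R} - \left(-2 + R^{2}\right) = 2 - R^{2} + \frac{-107 + d}{21 + R}$)
$\sqrt{121386 + U{\left(70,\left(31 - 9\right) + 149 \right)}} = \sqrt{121386 + \frac{-65 + 70 - 21 \left(\left(31 - 9\right) + 149\right)^{2} - \left(\left(31 - 9\right) + 149\right) \left(-2 + \left(\left(31 - 9\right) + 149\right)^{2}\right)}{21 + \left(\left(31 - 9\right) + 149\right)}} = \sqrt{121386 + \frac{-65 + 70 - 21 \left(22 + 149\right)^{2} - \left(22 + 149\right) \left(-2 + \left(22 + 149\right)^{2}\right)}{21 + \left(22 + 149\right)}} = \sqrt{121386 + \frac{-65 + 70 - 21 \cdot 171^{2} - 171 \left(-2 + 171^{2}\right)}{21 + 171}} = \sqrt{121386 + \frac{-65 + 70 - 614061 - 171 \left(-2 + 29241\right)}{192}} = \sqrt{121386 + \frac{-65 + 70 - 614061 - 171 \cdot 29239}{192}} = \sqrt{121386 + \frac{-65 + 70 - 614061 - 4999869}{192}} = \sqrt{121386 + \frac{1}{192} \left(-5613925\right)} = \sqrt{121386 - \frac{5613925}{192}} = \sqrt{\frac{17692187}{192}} = \frac{\sqrt{53076561}}{24}$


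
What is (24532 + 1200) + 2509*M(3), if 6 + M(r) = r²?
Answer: 33259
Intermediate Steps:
M(r) = -6 + r²
(24532 + 1200) + 2509*M(3) = (24532 + 1200) + 2509*(-6 + 3²) = 25732 + 2509*(-6 + 9) = 25732 + 2509*3 = 25732 + 7527 = 33259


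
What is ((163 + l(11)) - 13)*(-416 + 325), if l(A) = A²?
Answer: -24661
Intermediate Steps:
((163 + l(11)) - 13)*(-416 + 325) = ((163 + 11²) - 13)*(-416 + 325) = ((163 + 121) - 13)*(-91) = (284 - 13)*(-91) = 271*(-91) = -24661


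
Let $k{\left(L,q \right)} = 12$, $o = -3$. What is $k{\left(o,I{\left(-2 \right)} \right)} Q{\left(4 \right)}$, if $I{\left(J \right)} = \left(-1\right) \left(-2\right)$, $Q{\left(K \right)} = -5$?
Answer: $-60$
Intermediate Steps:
$I{\left(J \right)} = 2$
$k{\left(o,I{\left(-2 \right)} \right)} Q{\left(4 \right)} = 12 \left(-5\right) = -60$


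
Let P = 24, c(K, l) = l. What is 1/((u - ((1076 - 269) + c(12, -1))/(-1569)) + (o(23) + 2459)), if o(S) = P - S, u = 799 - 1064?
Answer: 1569/3444761 ≈ 0.00045547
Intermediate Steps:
u = -265
o(S) = 24 - S
1/((u - ((1076 - 269) + c(12, -1))/(-1569)) + (o(23) + 2459)) = 1/((-265 - ((1076 - 269) - 1)/(-1569)) + ((24 - 1*23) + 2459)) = 1/((-265 - (807 - 1)*(-1)/1569) + ((24 - 23) + 2459)) = 1/((-265 - 806*(-1)/1569) + (1 + 2459)) = 1/((-265 - 1*(-806/1569)) + 2460) = 1/((-265 + 806/1569) + 2460) = 1/(-414979/1569 + 2460) = 1/(3444761/1569) = 1569/3444761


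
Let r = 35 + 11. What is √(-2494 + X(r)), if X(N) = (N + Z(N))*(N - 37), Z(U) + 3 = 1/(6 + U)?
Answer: I*√1424215/26 ≈ 45.9*I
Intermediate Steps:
Z(U) = -3 + 1/(6 + U)
r = 46
X(N) = (-37 + N)*(N + (-17 - 3*N)/(6 + N)) (X(N) = (N + (-17 - 3*N)/(6 + N))*(N - 37) = (N + (-17 - 3*N)/(6 + N))*(-37 + N) = (-37 + N)*(N + (-17 - 3*N)/(6 + N)))
√(-2494 + X(r)) = √(-2494 + (629 + 46³ - 128*46 - 34*46²)/(6 + 46)) = √(-2494 + (629 + 97336 - 5888 - 34*2116)/52) = √(-2494 + (629 + 97336 - 5888 - 71944)/52) = √(-2494 + (1/52)*20133) = √(-2494 + 20133/52) = √(-109555/52) = I*√1424215/26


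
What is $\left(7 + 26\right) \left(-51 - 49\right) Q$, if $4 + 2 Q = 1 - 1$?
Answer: $6600$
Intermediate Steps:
$Q = -2$ ($Q = -2 + \frac{1 - 1}{2} = -2 + \frac{1}{2} \cdot 0 = -2 + 0 = -2$)
$\left(7 + 26\right) \left(-51 - 49\right) Q = \left(7 + 26\right) \left(-51 - 49\right) \left(-2\right) = 33 \left(-100\right) \left(-2\right) = \left(-3300\right) \left(-2\right) = 6600$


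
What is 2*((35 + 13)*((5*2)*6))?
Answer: 5760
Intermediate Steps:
2*((35 + 13)*((5*2)*6)) = 2*(48*(10*6)) = 2*(48*60) = 2*2880 = 5760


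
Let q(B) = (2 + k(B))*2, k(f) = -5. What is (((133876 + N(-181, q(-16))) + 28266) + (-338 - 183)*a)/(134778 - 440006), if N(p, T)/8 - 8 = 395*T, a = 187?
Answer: -45819/305228 ≈ -0.15011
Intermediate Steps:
q(B) = -6 (q(B) = (2 - 5)*2 = -3*2 = -6)
N(p, T) = 64 + 3160*T (N(p, T) = 64 + 8*(395*T) = 64 + 3160*T)
(((133876 + N(-181, q(-16))) + 28266) + (-338 - 183)*a)/(134778 - 440006) = (((133876 + (64 + 3160*(-6))) + 28266) + (-338 - 183)*187)/(134778 - 440006) = (((133876 + (64 - 18960)) + 28266) - 521*187)/(-305228) = (((133876 - 18896) + 28266) - 97427)*(-1/305228) = ((114980 + 28266) - 97427)*(-1/305228) = (143246 - 97427)*(-1/305228) = 45819*(-1/305228) = -45819/305228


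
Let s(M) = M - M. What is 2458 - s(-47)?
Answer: 2458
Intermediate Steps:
s(M) = 0
2458 - s(-47) = 2458 - 1*0 = 2458 + 0 = 2458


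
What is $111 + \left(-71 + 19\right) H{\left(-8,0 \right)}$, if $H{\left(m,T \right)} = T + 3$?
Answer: $-45$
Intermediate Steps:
$H{\left(m,T \right)} = 3 + T$
$111 + \left(-71 + 19\right) H{\left(-8,0 \right)} = 111 + \left(-71 + 19\right) \left(3 + 0\right) = 111 - 156 = -45$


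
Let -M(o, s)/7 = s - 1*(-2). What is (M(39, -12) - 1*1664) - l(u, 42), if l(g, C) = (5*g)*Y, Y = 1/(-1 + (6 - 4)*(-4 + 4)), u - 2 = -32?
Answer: -1744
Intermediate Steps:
M(o, s) = -14 - 7*s (M(o, s) = -7*(s - 1*(-2)) = -7*(s + 2) = -7*(2 + s) = -14 - 7*s)
u = -30 (u = 2 - 32 = -30)
Y = -1 (Y = 1/(-1 + 2*0) = 1/(-1 + 0) = 1/(-1) = -1)
l(g, C) = -5*g (l(g, C) = (5*g)*(-1) = -5*g)
(M(39, -12) - 1*1664) - l(u, 42) = ((-14 - 7*(-12)) - 1*1664) - (-5)*(-30) = ((-14 + 84) - 1664) - 1*150 = (70 - 1664) - 150 = -1594 - 150 = -1744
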